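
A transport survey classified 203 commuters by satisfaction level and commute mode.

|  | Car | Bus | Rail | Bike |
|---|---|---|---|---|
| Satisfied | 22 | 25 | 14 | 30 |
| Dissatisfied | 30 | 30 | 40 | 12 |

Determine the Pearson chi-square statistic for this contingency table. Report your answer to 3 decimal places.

19.959

Row totals: 91, 112. Column totals: 52, 55, 54, 42. Grand total N = 203.
Expected counts (row total × column total / N):
  Satisfied, Car: 91×52/203 = 23.3103
  Satisfied, Bus: 91×55/203 = 24.6552
  Satisfied, Rail: 91×54/203 = 24.2069
  Satisfied, Bike: 91×42/203 = 18.8276
  Dissatisfied, Car: 112×52/203 = 28.6897
  Dissatisfied, Bus: 112×55/203 = 30.3448
  Dissatisfied, Rail: 112×54/203 = 29.7931
  Dissatisfied, Bike: 112×42/203 = 23.1724
Contributions (O − E)²/E:
  (22 − 23.3103)²/23.3103 = 0.0737
  (25 − 24.6552)²/24.6552 = 0.0048
  (14 − 24.2069)²/24.2069 = 4.3038
  (30 − 18.8276)²/18.8276 = 6.6298
  (30 − 28.6897)²/28.6897 = 0.0598
  (30 − 30.3448)²/30.3448 = 0.0039
  (40 − 29.7931)²/29.7931 = 3.4968
  (12 − 23.1724)²/23.1724 = 5.3867
χ² = 0.0737 + 0.0048 + 4.3038 + 6.6298 + 0.0598 + 0.0039 + 3.4968 + 5.3867 = 19.959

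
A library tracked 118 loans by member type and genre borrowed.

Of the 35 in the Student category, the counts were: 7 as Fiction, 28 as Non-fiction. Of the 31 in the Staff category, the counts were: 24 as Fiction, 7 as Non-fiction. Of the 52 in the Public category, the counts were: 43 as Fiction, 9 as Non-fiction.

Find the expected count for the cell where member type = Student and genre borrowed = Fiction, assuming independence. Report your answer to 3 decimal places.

Row total (Student) = 35; column total (Fiction) = 74; grand total N = 118.
Expected count = (row total × column total) / N = 35 × 74 / 118 = 21.949.

21.949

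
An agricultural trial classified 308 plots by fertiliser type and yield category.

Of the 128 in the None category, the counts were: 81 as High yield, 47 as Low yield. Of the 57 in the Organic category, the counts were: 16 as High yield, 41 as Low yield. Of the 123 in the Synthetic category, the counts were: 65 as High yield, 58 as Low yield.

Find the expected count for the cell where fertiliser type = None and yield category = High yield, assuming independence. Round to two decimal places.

Row total (None) = 128; column total (High yield) = 162; grand total N = 308.
Expected count = (row total × column total) / N = 128 × 162 / 308 = 67.32.

67.32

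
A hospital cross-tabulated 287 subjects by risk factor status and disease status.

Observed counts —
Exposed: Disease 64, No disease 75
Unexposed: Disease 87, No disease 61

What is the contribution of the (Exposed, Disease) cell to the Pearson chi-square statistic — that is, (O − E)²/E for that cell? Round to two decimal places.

1.14

Row total (Exposed) = 139; column total (Disease) = 151; N = 287.
Expected count E = 139 × 151 / 287 = 73.132.
Contribution = (O − E)²/E = (64 − 73.132)² / 73.132 = 1.14.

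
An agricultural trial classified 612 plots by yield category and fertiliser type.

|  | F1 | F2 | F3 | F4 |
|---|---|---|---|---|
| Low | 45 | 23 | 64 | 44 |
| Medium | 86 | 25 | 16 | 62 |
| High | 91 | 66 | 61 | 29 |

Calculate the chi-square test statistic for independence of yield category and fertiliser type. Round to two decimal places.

Row totals: 176, 189, 247. Column totals: 222, 114, 141, 135. Grand total N = 612.
Expected counts (row total × column total / N):
  Low, F1: 176×222/612 = 63.843
  Low, F2: 176×114/612 = 32.784
  Low, F3: 176×141/612 = 40.549
  Low, F4: 176×135/612 = 38.824
  Medium, F1: 189×222/612 = 68.559
  Medium, F2: 189×114/612 = 35.206
  Medium, F3: 189×141/612 = 43.544
  Medium, F4: 189×135/612 = 41.691
  High, F1: 247×222/612 = 89.598
  High, F2: 247×114/612 = 46.010
  High, F3: 247×141/612 = 56.907
  High, F4: 247×135/612 = 54.485
Contributions (O − E)²/E:
  (45 − 63.843)²/63.843 = 5.5614
  (23 − 32.784)²/32.784 = 2.9199
  (64 − 40.549)²/40.549 = 13.5626
  (44 − 38.824)²/38.824 = 0.6901
  (86 − 68.559)²/68.559 = 4.4369
  (25 − 35.206)²/35.206 = 2.9587
  (16 − 43.544)²/43.544 = 17.4231
  (62 − 41.691)²/41.691 = 9.8932
  (91 − 89.598)²/89.598 = 0.0219
  (66 − 46.010)²/46.010 = 8.6851
  (61 − 56.907)²/56.907 = 0.2944
  (29 − 54.485)²/54.485 = 11.9204
χ² = 5.5614 + 2.9199 + 13.5626 + 0.6901 + 4.4369 + 2.9587 + 17.4231 + 9.8932 + 0.0219 + 8.6851 + 0.2944 + 11.9204 = 78.37

78.37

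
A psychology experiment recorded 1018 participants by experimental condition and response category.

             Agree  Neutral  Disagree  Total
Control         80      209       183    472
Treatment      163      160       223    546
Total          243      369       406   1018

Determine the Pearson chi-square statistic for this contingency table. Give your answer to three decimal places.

Grand total N = 1018.
Expected counts (row total × column total / N):
  Control, Agree: 472×243/1018 = 112.6680
  Control, Neutral: 472×369/1018 = 171.0884
  Control, Disagree: 472×406/1018 = 188.2436
  Treatment, Agree: 546×243/1018 = 130.3320
  Treatment, Neutral: 546×369/1018 = 197.9116
  Treatment, Disagree: 546×406/1018 = 217.7564
Contributions (O − E)²/E:
  (80 − 112.6680)²/112.6680 = 9.4721
  (209 − 171.0884)²/171.0884 = 8.4009
  (183 − 188.2436)²/188.2436 = 0.1461
  (163 − 130.3320)²/130.3320 = 8.1883
  (160 − 197.9116)²/197.9116 = 7.2623
  (223 − 217.7564)²/217.7564 = 0.1263
χ² = 9.4721 + 8.4009 + 0.1461 + 8.1883 + 7.2623 + 0.1263 = 33.596

33.596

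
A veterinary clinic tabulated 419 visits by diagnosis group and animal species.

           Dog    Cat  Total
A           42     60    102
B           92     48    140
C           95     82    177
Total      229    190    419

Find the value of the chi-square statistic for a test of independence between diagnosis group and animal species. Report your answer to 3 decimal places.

14.455

Grand total N = 419.
Expected counts (row total × column total / N):
  A, Dog: 102×229/419 = 55.7470
  A, Cat: 102×190/419 = 46.2530
  B, Dog: 140×229/419 = 76.5155
  B, Cat: 140×190/419 = 63.4845
  C, Dog: 177×229/419 = 96.7375
  C, Cat: 177×190/419 = 80.2625
Contributions (O − E)²/E:
  (42 − 55.7470)²/55.7470 = 3.3900
  (60 − 46.2530)²/46.2530 = 4.0858
  (92 − 76.5155)²/76.5155 = 3.1336
  (48 − 63.4845)²/63.4845 = 3.7768
  (95 − 96.7375)²/96.7375 = 0.0312
  (82 − 80.2625)²/80.2625 = 0.0376
χ² = 3.3900 + 4.0858 + 3.1336 + 3.7768 + 0.0312 + 0.0376 = 14.455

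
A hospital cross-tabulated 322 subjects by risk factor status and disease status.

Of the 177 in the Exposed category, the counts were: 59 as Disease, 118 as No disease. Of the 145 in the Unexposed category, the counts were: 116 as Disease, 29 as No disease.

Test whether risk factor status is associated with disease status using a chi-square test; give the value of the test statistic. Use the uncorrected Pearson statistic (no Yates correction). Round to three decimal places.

69.961

Row totals: 177, 145. Column totals: 175, 147. Grand total N = 322.
Expected counts (row total × column total / N):
  Exposed, Disease: 177×175/322 = 96.1957
  Exposed, No disease: 177×147/322 = 80.8043
  Unexposed, Disease: 145×175/322 = 78.8043
  Unexposed, No disease: 145×147/322 = 66.1957
Contributions (O − E)²/E:
  (59 − 96.1957)²/96.1957 = 14.3823
  (118 − 80.8043)²/80.8043 = 17.1219
  (116 − 78.8043)²/78.8043 = 17.5564
  (29 − 66.1957)²/66.1957 = 20.9005
χ² = 14.3823 + 17.1219 + 17.5564 + 20.9005 = 69.961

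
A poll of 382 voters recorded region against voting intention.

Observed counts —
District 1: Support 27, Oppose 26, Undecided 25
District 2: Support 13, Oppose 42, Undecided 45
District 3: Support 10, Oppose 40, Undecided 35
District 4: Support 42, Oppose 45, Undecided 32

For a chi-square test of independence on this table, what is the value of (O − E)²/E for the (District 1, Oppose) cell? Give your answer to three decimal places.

Row total (District 1) = 78; column total (Oppose) = 153; N = 382.
Expected count E = 78 × 153 / 382 = 31.2408.
Contribution = (O − E)²/E = (26 − 31.2408)² / 31.2408 = 0.879.

0.879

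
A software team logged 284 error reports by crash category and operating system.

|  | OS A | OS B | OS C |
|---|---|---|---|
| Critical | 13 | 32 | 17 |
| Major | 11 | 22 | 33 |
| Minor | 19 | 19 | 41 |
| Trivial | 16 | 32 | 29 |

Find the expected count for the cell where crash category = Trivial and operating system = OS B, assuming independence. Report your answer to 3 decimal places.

28.468

Row total (Trivial) = 77; column total (OS B) = 105; grand total N = 284.
Expected count = (row total × column total) / N = 77 × 105 / 284 = 28.468.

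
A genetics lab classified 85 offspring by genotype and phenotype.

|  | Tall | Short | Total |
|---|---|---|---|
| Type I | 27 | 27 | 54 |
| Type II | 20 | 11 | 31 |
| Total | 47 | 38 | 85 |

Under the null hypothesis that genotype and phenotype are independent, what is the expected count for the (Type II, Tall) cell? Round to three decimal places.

Row total (Type II) = 31; column total (Tall) = 47; grand total N = 85.
Expected count = (row total × column total) / N = 31 × 47 / 85 = 17.141.

17.141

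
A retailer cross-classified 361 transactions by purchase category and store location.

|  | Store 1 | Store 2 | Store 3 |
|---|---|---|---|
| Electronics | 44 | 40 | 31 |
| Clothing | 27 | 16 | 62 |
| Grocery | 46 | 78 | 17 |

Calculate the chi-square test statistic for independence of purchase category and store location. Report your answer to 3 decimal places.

Row totals: 115, 105, 141. Column totals: 117, 134, 110. Grand total N = 361.
Expected counts (row total × column total / N):
  Electronics, Store 1: 115×117/361 = 37.2715
  Electronics, Store 2: 115×134/361 = 42.6870
  Electronics, Store 3: 115×110/361 = 35.0416
  Clothing, Store 1: 105×117/361 = 34.0305
  Clothing, Store 2: 105×134/361 = 38.9751
  Clothing, Store 3: 105×110/361 = 31.9945
  Grocery, Store 1: 141×117/361 = 45.6981
  Grocery, Store 2: 141×134/361 = 52.3380
  Grocery, Store 3: 141×110/361 = 42.9640
Contributions (O − E)²/E:
  (44 − 37.2715)²/37.2715 = 1.2147
  (40 − 42.6870)²/42.6870 = 0.1691
  (31 − 35.0416)²/35.0416 = 0.4661
  (27 − 34.0305)²/34.0305 = 1.4525
  (16 − 38.9751)²/38.9751 = 13.5434
  (62 − 31.9945)²/31.9945 = 28.1402
  (46 − 45.6981)²/45.6981 = 0.0020
  (78 − 52.3380)²/52.3380 = 12.5824
  (17 − 42.9640)²/42.9640 = 15.6906
χ² = 1.2147 + 0.1691 + 0.4661 + 1.4525 + 13.5434 + 28.1402 + 0.0020 + 12.5824 + 15.6906 = 73.261

73.261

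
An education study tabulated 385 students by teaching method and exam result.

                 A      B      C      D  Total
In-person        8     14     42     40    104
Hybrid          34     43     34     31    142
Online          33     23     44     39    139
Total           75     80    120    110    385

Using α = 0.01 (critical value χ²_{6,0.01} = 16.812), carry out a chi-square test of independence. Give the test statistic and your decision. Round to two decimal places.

31.27; reject H₀

Grand total N = 385.
Expected counts (row total × column total / N):
  In-person, A: 104×75/385 = 20.260
  In-person, B: 104×80/385 = 21.610
  In-person, C: 104×120/385 = 32.416
  In-person, D: 104×110/385 = 29.714
  Hybrid, A: 142×75/385 = 27.662
  Hybrid, B: 142×80/385 = 29.506
  Hybrid, C: 142×120/385 = 44.260
  Hybrid, D: 142×110/385 = 40.571
  Online, A: 139×75/385 = 27.078
  Online, B: 139×80/385 = 28.883
  Online, C: 139×120/385 = 43.325
  Online, D: 139×110/385 = 39.714
Contributions (O − E)²/E:
  (8 − 20.260)²/20.260 = 7.4189
  (14 − 21.610)²/21.610 = 2.6799
  (42 − 32.416)²/32.416 = 2.8336
  (40 − 29.714)²/29.714 = 3.5607
  (34 − 27.662)²/27.662 = 1.4522
  (43 − 29.506)²/29.506 = 6.1712
  (34 − 44.260)²/44.260 = 2.3784
  (31 − 40.571)²/40.571 = 2.2579
  (33 − 27.078)²/27.078 = 1.2952
  (23 − 28.883)²/28.883 = 1.1983
  (44 − 43.325)²/43.325 = 0.0105
  (39 − 39.714)²/39.714 = 0.0128
χ² = 7.4189 + 2.6799 + 2.8336 + 3.5607 + 1.4522 + 6.1712 + 2.3784 + 2.2579 + 1.2952 + 1.1983 + 0.0105 + 0.0128 = 31.27
df = (3−1)(4−1) = 6. Since 31.27 > 16.812, reject the null hypothesis of independence at α = 0.01.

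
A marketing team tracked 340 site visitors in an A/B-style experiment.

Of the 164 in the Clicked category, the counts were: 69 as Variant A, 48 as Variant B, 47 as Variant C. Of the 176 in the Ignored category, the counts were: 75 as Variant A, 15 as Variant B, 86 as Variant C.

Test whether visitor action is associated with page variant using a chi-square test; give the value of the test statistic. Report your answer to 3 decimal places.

28.584

Row totals: 164, 176. Column totals: 144, 63, 133. Grand total N = 340.
Expected counts (row total × column total / N):
  Clicked, Variant A: 164×144/340 = 69.4588
  Clicked, Variant B: 164×63/340 = 30.3882
  Clicked, Variant C: 164×133/340 = 64.1529
  Ignored, Variant A: 176×144/340 = 74.5412
  Ignored, Variant B: 176×63/340 = 32.6118
  Ignored, Variant C: 176×133/340 = 68.8471
Contributions (O − E)²/E:
  (69 − 69.4588)²/69.4588 = 0.0030
  (48 − 30.3882)²/30.3882 = 10.2071
  (47 − 64.1529)²/64.1529 = 4.5863
  (75 − 74.5412)²/74.5412 = 0.0028
  (15 − 32.6118)²/32.6118 = 9.5111
  (86 − 68.8471)²/68.8471 = 4.2736
χ² = 0.0030 + 10.2071 + 4.5863 + 0.0028 + 9.5111 + 4.2736 = 28.584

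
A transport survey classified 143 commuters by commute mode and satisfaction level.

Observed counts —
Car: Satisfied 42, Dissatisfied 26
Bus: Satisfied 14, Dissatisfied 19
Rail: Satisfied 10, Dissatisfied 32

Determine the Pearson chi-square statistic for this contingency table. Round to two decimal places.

15.29

Row totals: 68, 33, 42. Column totals: 66, 77. Grand total N = 143.
Expected counts (row total × column total / N):
  Car, Satisfied: 68×66/143 = 31.385
  Car, Dissatisfied: 68×77/143 = 36.615
  Bus, Satisfied: 33×66/143 = 15.231
  Bus, Dissatisfied: 33×77/143 = 17.769
  Rail, Satisfied: 42×66/143 = 19.385
  Rail, Dissatisfied: 42×77/143 = 22.615
Contributions (O − E)²/E:
  (42 − 31.385)²/31.385 = 3.5902
  (26 − 36.615)²/36.615 = 3.0774
  (14 − 15.231)²/15.231 = 0.0995
  (19 − 17.769)²/17.769 = 0.0853
  (10 − 19.385)²/19.385 = 4.5436
  (32 − 22.615)²/22.615 = 3.8947
χ² = 3.5902 + 3.0774 + 0.0995 + 0.0853 + 4.5436 + 3.8947 = 15.29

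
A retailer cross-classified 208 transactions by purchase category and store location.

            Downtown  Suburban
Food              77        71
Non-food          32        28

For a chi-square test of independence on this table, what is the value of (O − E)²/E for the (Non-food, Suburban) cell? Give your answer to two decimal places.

0.01

Row total (Non-food) = 60; column total (Suburban) = 99; N = 208.
Expected count E = 60 × 99 / 208 = 28.558.
Contribution = (O − E)²/E = (28 − 28.558)² / 28.558 = 0.01.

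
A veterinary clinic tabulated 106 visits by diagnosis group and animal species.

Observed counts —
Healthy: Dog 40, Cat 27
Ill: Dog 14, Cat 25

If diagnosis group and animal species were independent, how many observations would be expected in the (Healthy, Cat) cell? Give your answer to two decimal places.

32.87

Row total (Healthy) = 67; column total (Cat) = 52; grand total N = 106.
Expected count = (row total × column total) / N = 67 × 52 / 106 = 32.87.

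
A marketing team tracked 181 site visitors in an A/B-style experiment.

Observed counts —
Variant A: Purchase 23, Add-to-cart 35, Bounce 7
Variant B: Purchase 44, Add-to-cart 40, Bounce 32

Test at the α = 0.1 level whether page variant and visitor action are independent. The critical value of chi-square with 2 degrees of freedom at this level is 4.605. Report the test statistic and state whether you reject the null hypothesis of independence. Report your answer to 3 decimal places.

9.310; reject H₀

Row totals: 65, 116. Column totals: 67, 75, 39. Grand total N = 181.
Expected counts (row total × column total / N):
  Variant A, Purchase: 65×67/181 = 24.0608
  Variant A, Add-to-cart: 65×75/181 = 26.9337
  Variant A, Bounce: 65×39/181 = 14.0055
  Variant B, Purchase: 116×67/181 = 42.9392
  Variant B, Add-to-cart: 116×75/181 = 48.0663
  Variant B, Bounce: 116×39/181 = 24.9945
Contributions (O − E)²/E:
  (23 − 24.0608)²/24.0608 = 0.0468
  (35 − 26.9337)²/26.9337 = 2.4158
  (7 − 14.0055)²/14.0055 = 3.5041
  (44 − 42.9392)²/42.9392 = 0.0262
  (40 − 48.0663)²/48.0663 = 1.3537
  (32 − 24.9945)²/24.9945 = 1.9635
χ² = 0.0468 + 2.4158 + 3.5041 + 0.0262 + 1.3537 + 1.9635 = 9.310
df = (2−1)(3−1) = 2. Since 9.310 > 4.605, reject the null hypothesis of independence at α = 0.1.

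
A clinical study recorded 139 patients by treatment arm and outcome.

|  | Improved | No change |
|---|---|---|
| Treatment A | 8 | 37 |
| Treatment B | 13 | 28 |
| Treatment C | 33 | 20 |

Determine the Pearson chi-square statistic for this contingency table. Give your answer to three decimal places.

Row totals: 45, 41, 53. Column totals: 54, 85. Grand total N = 139.
Expected counts (row total × column total / N):
  Treatment A, Improved: 45×54/139 = 17.4820
  Treatment A, No change: 45×85/139 = 27.5180
  Treatment B, Improved: 41×54/139 = 15.9281
  Treatment B, No change: 41×85/139 = 25.0719
  Treatment C, Improved: 53×54/139 = 20.5899
  Treatment C, No change: 53×85/139 = 32.4101
Contributions (O − E)²/E:
  (8 − 17.4820)²/17.4820 = 5.1429
  (37 − 27.5180)²/27.5180 = 3.2673
  (13 − 15.9281)²/15.9281 = 0.5383
  (28 − 25.0719)²/25.0719 = 0.3420
  (33 − 20.5899)²/20.5899 = 7.4799
  (20 − 32.4101)²/32.4101 = 4.7519
χ² = 5.1429 + 3.2673 + 0.5383 + 0.3420 + 7.4799 + 4.7519 = 21.522

21.522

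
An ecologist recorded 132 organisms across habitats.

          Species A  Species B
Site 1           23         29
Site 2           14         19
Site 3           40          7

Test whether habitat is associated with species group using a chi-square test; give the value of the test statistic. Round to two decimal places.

21.55

Row totals: 52, 33, 47. Column totals: 77, 55. Grand total N = 132.
Expected counts (row total × column total / N):
  Site 1, Species A: 52×77/132 = 30.3333
  Site 1, Species B: 52×55/132 = 21.6667
  Site 2, Species A: 33×77/132 = 19.2500
  Site 2, Species B: 33×55/132 = 13.7500
  Site 3, Species A: 47×77/132 = 27.4167
  Site 3, Species B: 47×55/132 = 19.5833
Contributions (O − E)²/E:
  (23 − 30.3333)²/30.3333 = 1.7729
  (29 − 21.6667)²/21.6667 = 2.4820
  (14 − 19.2500)²/19.2500 = 1.4318
  (19 − 13.7500)²/13.7500 = 2.0045
  (40 − 27.4167)²/27.4167 = 5.7753
  (7 − 19.5833)²/19.5833 = 8.0854
χ² = 1.7729 + 2.4820 + 1.4318 + 2.0045 + 5.7753 + 8.0854 = 21.55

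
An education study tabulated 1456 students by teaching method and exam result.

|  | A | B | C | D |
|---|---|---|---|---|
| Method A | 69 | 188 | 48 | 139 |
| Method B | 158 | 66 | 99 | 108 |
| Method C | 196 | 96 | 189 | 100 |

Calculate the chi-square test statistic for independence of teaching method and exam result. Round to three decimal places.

202.866

Row totals: 444, 431, 581. Column totals: 423, 350, 336, 347. Grand total N = 1456.
Expected counts (row total × column total / N):
  Method A, A: 444×423/1456 = 128.9918
  Method A, B: 444×350/1456 = 106.7308
  Method A, C: 444×336/1456 = 102.4615
  Method A, D: 444×347/1456 = 105.8159
  Method B, A: 431×423/1456 = 125.2150
  Method B, B: 431×350/1456 = 103.6058
  Method B, C: 431×336/1456 = 99.4615
  Method B, D: 431×347/1456 = 102.7177
  Method C, A: 581×423/1456 = 168.7933
  Method C, B: 581×350/1456 = 139.6635
  Method C, C: 581×336/1456 = 134.0769
  Method C, D: 581×347/1456 = 138.4663
Contributions (O − E)²/E:
  (69 − 128.9918)²/128.9918 = 27.9011
  (188 − 106.7308)²/106.7308 = 61.8817
  (48 − 102.4615)²/102.4615 = 28.9480
  (139 − 105.8159)²/105.8159 = 10.4066
  (158 − 125.2150)²/125.2150 = 8.5841
  (66 − 103.6058)²/103.6058 = 13.6498
  (99 − 99.4615)²/99.4615 = 0.0021
  (108 − 102.7177)²/102.7177 = 0.2716
  (196 − 168.7933)²/168.7933 = 4.3853
  (96 − 139.6635)²/139.6635 = 13.6507
  (189 − 134.0769)²/134.0769 = 22.4986
  (100 − 138.4663)²/138.4663 = 10.6860
χ² = 27.9011 + 61.8817 + 28.9480 + 10.4066 + 8.5841 + 13.6498 + 0.0021 + 0.2716 + 4.3853 + 13.6507 + 22.4986 + 10.6860 = 202.866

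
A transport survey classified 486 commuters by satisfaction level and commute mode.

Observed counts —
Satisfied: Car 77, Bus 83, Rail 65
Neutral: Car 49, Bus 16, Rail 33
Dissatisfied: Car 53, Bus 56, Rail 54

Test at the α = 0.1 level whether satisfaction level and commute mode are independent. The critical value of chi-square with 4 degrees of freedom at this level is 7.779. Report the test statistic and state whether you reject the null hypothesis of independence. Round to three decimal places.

Row totals: 225, 98, 163. Column totals: 179, 155, 152. Grand total N = 486.
Expected counts (row total × column total / N):
  Satisfied, Car: 225×179/486 = 82.8704
  Satisfied, Bus: 225×155/486 = 71.7593
  Satisfied, Rail: 225×152/486 = 70.3704
  Neutral, Car: 98×179/486 = 36.0947
  Neutral, Bus: 98×155/486 = 31.2551
  Neutral, Rail: 98×152/486 = 30.6502
  Dissatisfied, Car: 163×179/486 = 60.0350
  Dissatisfied, Bus: 163×155/486 = 51.9856
  Dissatisfied, Rail: 163×152/486 = 50.9794
Contributions (O − E)²/E:
  (77 − 82.8704)²/82.8704 = 0.4158
  (83 − 71.7593)²/71.7593 = 1.7608
  (65 − 70.3704)²/70.3704 = 0.4098
  (49 − 36.0947)²/36.0947 = 4.6142
  (16 − 31.2551)²/31.2551 = 7.4458
  (33 − 30.6502)²/30.6502 = 0.1801
  (53 − 60.0350)²/60.0350 = 0.8244
  (56 − 51.9856)²/51.9856 = 0.3100
  (54 − 50.9794)²/50.9794 = 0.1790
χ² = 0.4158 + 1.7608 + 0.4098 + 4.6142 + 7.4458 + 0.1801 + 0.8244 + 0.3100 + 0.1790 = 16.140
df = (3−1)(3−1) = 4. Since 16.140 > 7.779, reject the null hypothesis of independence at α = 0.1.

16.140; reject H₀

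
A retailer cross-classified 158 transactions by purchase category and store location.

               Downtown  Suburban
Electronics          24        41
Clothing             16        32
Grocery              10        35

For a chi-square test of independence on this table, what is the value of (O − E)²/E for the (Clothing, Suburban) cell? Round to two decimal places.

Row total (Clothing) = 48; column total (Suburban) = 108; N = 158.
Expected count E = 48 × 108 / 158 = 32.810.
Contribution = (O − E)²/E = (32 − 32.810)² / 32.810 = 0.02.

0.02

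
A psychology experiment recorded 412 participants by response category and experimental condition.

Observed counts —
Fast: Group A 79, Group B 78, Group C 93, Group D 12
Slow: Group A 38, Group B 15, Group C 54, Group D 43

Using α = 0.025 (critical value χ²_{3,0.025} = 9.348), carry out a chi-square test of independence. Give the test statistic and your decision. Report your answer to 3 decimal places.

Row totals: 262, 150. Column totals: 117, 93, 147, 55. Grand total N = 412.
Expected counts (row total × column total / N):
  Fast, Group A: 262×117/412 = 74.4029
  Fast, Group B: 262×93/412 = 59.1408
  Fast, Group C: 262×147/412 = 93.4806
  Fast, Group D: 262×55/412 = 34.9757
  Slow, Group A: 150×117/412 = 42.5971
  Slow, Group B: 150×93/412 = 33.8592
  Slow, Group C: 150×147/412 = 53.5194
  Slow, Group D: 150×55/412 = 20.0243
Contributions (O − E)²/E:
  (79 − 74.4029)²/74.4029 = 0.2840
  (78 − 59.1408)²/59.1408 = 6.0139
  (93 − 93.4806)²/93.4806 = 0.0025
  (12 − 34.9757)²/34.9757 = 15.0928
  (38 − 42.5971)²/42.5971 = 0.4961
  (15 − 33.8592)²/33.8592 = 10.5044
  (54 − 53.5194)²/53.5194 = 0.0043
  (43 − 20.0243)²/20.0243 = 26.3621
χ² = 0.2840 + 6.0139 + 0.0025 + 15.0928 + 0.4961 + 10.5044 + 0.0043 + 26.3621 = 58.760
df = (2−1)(4−1) = 3. Since 58.760 > 9.348, reject the null hypothesis of independence at α = 0.025.

58.760; reject H₀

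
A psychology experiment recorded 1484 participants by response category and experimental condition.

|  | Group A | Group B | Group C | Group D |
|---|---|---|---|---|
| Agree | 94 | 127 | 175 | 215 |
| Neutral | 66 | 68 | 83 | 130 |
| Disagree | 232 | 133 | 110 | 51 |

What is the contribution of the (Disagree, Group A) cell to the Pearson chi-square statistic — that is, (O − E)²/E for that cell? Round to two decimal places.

62.32

Row total (Disagree) = 526; column total (Group A) = 392; N = 1484.
Expected count E = 526 × 392 / 1484 = 138.943.
Contribution = (O − E)²/E = (232 − 138.943)² / 138.943 = 62.32.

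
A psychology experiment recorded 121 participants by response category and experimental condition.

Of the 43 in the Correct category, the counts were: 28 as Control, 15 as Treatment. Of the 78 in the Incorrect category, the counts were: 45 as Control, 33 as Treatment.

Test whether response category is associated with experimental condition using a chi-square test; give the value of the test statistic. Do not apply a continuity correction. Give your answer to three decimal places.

Row totals: 43, 78. Column totals: 73, 48. Grand total N = 121.
Expected counts (row total × column total / N):
  Correct, Control: 43×73/121 = 25.9421
  Correct, Treatment: 43×48/121 = 17.0579
  Incorrect, Control: 78×73/121 = 47.0579
  Incorrect, Treatment: 78×48/121 = 30.9421
Contributions (O − E)²/E:
  (28 − 25.9421)²/25.9421 = 0.1632
  (15 − 17.0579)²/17.0579 = 0.2483
  (45 − 47.0579)²/47.0579 = 0.0900
  (33 − 30.9421)²/30.9421 = 0.1369
χ² = 0.1632 + 0.2483 + 0.0900 + 0.1369 = 0.638

0.638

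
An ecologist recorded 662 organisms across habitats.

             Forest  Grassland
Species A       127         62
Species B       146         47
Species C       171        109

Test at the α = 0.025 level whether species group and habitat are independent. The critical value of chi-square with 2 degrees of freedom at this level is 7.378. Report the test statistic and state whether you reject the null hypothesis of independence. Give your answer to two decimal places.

10.99; reject H₀

Row totals: 189, 193, 280. Column totals: 444, 218. Grand total N = 662.
Expected counts (row total × column total / N):
  Species A, Forest: 189×444/662 = 126.761
  Species A, Grassland: 189×218/662 = 62.239
  Species B, Forest: 193×444/662 = 129.444
  Species B, Grassland: 193×218/662 = 63.556
  Species C, Forest: 280×444/662 = 187.795
  Species C, Grassland: 280×218/662 = 92.205
Contributions (O − E)²/E:
  (127 − 126.761)²/126.761 = 0.0005
  (62 − 62.239)²/62.239 = 0.0009
  (146 − 129.444)²/129.444 = 2.1175
  (47 − 63.556)²/63.556 = 4.3127
  (171 − 187.795)²/187.795 = 1.5020
  (109 − 92.205)²/92.205 = 3.0592
χ² = 0.0005 + 0.0009 + 2.1175 + 4.3127 + 1.5020 + 3.0592 = 10.99
df = (3−1)(2−1) = 2. Since 10.99 > 7.378, reject the null hypothesis of independence at α = 0.025.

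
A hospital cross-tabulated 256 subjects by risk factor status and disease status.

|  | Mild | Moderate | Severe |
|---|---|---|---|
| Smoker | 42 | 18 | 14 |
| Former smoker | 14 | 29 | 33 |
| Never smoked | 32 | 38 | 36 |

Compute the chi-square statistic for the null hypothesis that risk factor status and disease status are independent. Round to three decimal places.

Row totals: 74, 76, 106. Column totals: 88, 85, 83. Grand total N = 256.
Expected counts (row total × column total / N):
  Smoker, Mild: 74×88/256 = 25.4375
  Smoker, Moderate: 74×85/256 = 24.5703
  Smoker, Severe: 74×83/256 = 23.9922
  Former smoker, Mild: 76×88/256 = 26.1250
  Former smoker, Moderate: 76×85/256 = 25.2344
  Former smoker, Severe: 76×83/256 = 24.6406
  Never smoked, Mild: 106×88/256 = 36.4375
  Never smoked, Moderate: 106×85/256 = 35.1953
  Never smoked, Severe: 106×83/256 = 34.3672
Contributions (O − E)²/E:
  (42 − 25.4375)²/25.4375 = 10.7839
  (18 − 24.5703)²/24.5703 = 1.7570
  (14 − 23.9922)²/23.9922 = 4.1615
  (14 − 26.1250)²/26.1250 = 5.6274
  (29 − 25.2344)²/25.2344 = 0.5619
  (33 − 24.6406)²/24.6406 = 2.8360
  (32 − 36.4375)²/36.4375 = 0.5404
  (38 − 35.1953)²/35.1953 = 0.2235
  (36 − 34.3672)²/34.3672 = 0.0776
χ² = 10.7839 + 1.7570 + 4.1615 + 5.6274 + 0.5619 + 2.8360 + 0.5404 + 0.2235 + 0.0776 = 26.569

26.569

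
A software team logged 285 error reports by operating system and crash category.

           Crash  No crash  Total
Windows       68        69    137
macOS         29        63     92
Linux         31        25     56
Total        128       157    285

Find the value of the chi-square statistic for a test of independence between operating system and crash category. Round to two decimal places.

Grand total N = 285.
Expected counts (row total × column total / N):
  Windows, Crash: 137×128/285 = 61.530
  Windows, No crash: 137×157/285 = 75.470
  macOS, Crash: 92×128/285 = 41.319
  macOS, No crash: 92×157/285 = 50.681
  Linux, Crash: 56×128/285 = 25.151
  Linux, No crash: 56×157/285 = 30.849
Contributions (O − E)²/E:
  (68 − 61.530)²/61.530 = 0.6803
  (69 − 75.470)²/75.470 = 0.5547
  (29 − 41.319)²/41.319 = 3.6728
  (63 − 50.681)²/50.681 = 2.9944
  (31 − 25.151)²/25.151 = 1.3602
  (25 − 30.849)²/30.849 = 1.1090
χ² = 0.6803 + 0.5547 + 3.6728 + 2.9944 + 1.3602 + 1.1090 = 10.37

10.37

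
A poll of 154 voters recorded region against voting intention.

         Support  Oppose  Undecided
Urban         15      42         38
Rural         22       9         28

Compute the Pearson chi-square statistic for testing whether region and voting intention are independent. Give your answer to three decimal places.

16.689

Row totals: 95, 59. Column totals: 37, 51, 66. Grand total N = 154.
Expected counts (row total × column total / N):
  Urban, Support: 95×37/154 = 22.8247
  Urban, Oppose: 95×51/154 = 31.4610
  Urban, Undecided: 95×66/154 = 40.7143
  Rural, Support: 59×37/154 = 14.1753
  Rural, Oppose: 59×51/154 = 19.5390
  Rural, Undecided: 59×66/154 = 25.2857
Contributions (O − E)²/E:
  (15 − 22.8247)²/22.8247 = 2.6824
  (42 − 31.4610)²/31.4610 = 3.5304
  (38 − 40.7143)²/40.7143 = 0.1810
  (22 − 14.1753)²/14.1753 = 4.3192
  (9 − 19.5390)²/19.5390 = 5.6846
  (28 − 25.2857)²/25.2857 = 0.2914
χ² = 2.6824 + 3.5304 + 0.1810 + 4.3192 + 5.6846 + 0.2914 = 16.689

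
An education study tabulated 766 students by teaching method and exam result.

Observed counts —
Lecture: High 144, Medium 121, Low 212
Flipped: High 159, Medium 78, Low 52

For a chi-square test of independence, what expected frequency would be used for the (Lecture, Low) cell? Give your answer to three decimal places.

164.397

Row total (Lecture) = 477; column total (Low) = 264; grand total N = 766.
Expected count = (row total × column total) / N = 477 × 264 / 766 = 164.397.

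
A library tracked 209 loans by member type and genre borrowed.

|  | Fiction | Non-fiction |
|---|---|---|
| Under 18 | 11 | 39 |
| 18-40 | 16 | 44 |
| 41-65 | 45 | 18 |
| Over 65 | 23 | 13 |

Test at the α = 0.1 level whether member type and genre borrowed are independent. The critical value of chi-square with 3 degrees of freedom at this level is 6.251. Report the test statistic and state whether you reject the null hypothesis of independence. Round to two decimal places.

Row totals: 50, 60, 63, 36. Column totals: 95, 114. Grand total N = 209.
Expected counts (row total × column total / N):
  Under 18, Fiction: 50×95/209 = 22.727
  Under 18, Non-fiction: 50×114/209 = 27.273
  18-40, Fiction: 60×95/209 = 27.273
  18-40, Non-fiction: 60×114/209 = 32.727
  41-65, Fiction: 63×95/209 = 28.636
  41-65, Non-fiction: 63×114/209 = 34.364
  Over 65, Fiction: 36×95/209 = 16.364
  Over 65, Non-fiction: 36×114/209 = 19.636
Contributions (O − E)²/E:
  (11 − 22.727)²/22.727 = 6.0511
  (39 − 27.273)²/27.273 = 5.0424
  (16 − 27.273)²/27.273 = 4.6596
  (44 − 32.727)²/32.727 = 3.8830
  (45 − 28.636)²/28.636 = 9.3512
  (18 − 34.364)²/34.364 = 7.7925
  (23 − 16.364)²/16.364 = 2.6911
  (13 − 19.636)²/19.636 = 2.2426
χ² = 6.0511 + 5.0424 + 4.6596 + 3.8830 + 9.3512 + 7.7925 + 2.6911 + 2.2426 = 41.71
df = (4−1)(2−1) = 3. Since 41.71 > 6.251, reject the null hypothesis of independence at α = 0.1.

41.71; reject H₀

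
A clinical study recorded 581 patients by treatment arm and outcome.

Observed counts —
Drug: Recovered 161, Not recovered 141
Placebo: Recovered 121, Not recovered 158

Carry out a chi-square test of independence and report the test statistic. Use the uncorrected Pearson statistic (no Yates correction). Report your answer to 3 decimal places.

Row totals: 302, 279. Column totals: 282, 299. Grand total N = 581.
Expected counts (row total × column total / N):
  Drug, Recovered: 302×282/581 = 146.5818
  Drug, Not recovered: 302×299/581 = 155.4182
  Placebo, Recovered: 279×282/581 = 135.4182
  Placebo, Not recovered: 279×299/581 = 143.5818
Contributions (O − E)²/E:
  (161 − 146.5818)²/146.5818 = 1.4182
  (141 − 155.4182)²/155.4182 = 1.3376
  (121 − 135.4182)²/135.4182 = 1.5351
  (158 − 143.5818)²/143.5818 = 1.4478
χ² = 1.4182 + 1.3376 + 1.5351 + 1.4478 = 5.739

5.739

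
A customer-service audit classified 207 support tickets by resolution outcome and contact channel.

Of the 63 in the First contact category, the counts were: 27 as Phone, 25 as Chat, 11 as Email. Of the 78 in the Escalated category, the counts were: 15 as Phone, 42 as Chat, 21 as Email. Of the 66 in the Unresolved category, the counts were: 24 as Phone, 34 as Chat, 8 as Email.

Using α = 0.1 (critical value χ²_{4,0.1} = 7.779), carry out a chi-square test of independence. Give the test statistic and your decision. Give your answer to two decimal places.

Row totals: 63, 78, 66. Column totals: 66, 101, 40. Grand total N = 207.
Expected counts (row total × column total / N):
  First contact, Phone: 63×66/207 = 20.087
  First contact, Chat: 63×101/207 = 30.739
  First contact, Email: 63×40/207 = 12.174
  Escalated, Phone: 78×66/207 = 24.870
  Escalated, Chat: 78×101/207 = 38.058
  Escalated, Email: 78×40/207 = 15.072
  Unresolved, Phone: 66×66/207 = 21.043
  Unresolved, Chat: 66×101/207 = 32.203
  Unresolved, Email: 66×40/207 = 12.754
Contributions (O − E)²/E:
  (27 − 20.087)²/20.087 = 2.3791
  (25 − 30.739)²/30.739 = 1.0715
  (11 − 12.174)²/12.174 = 0.1132
  (15 − 24.870)²/24.870 = 3.9170
  (42 − 38.058)²/38.058 = 0.4083
  (21 − 15.072)²/15.072 = 2.3316
  (24 − 21.043)²/21.043 = 0.4155
  (34 − 32.203)²/32.203 = 0.1003
  (8 − 12.754)²/12.754 = 1.7720
χ² = 2.3791 + 1.0715 + 0.1132 + 3.9170 + 0.4083 + 2.3316 + 0.4155 + 0.1003 + 1.7720 = 12.51
df = (3−1)(3−1) = 4. Since 12.51 > 7.779, reject the null hypothesis of independence at α = 0.1.

12.51; reject H₀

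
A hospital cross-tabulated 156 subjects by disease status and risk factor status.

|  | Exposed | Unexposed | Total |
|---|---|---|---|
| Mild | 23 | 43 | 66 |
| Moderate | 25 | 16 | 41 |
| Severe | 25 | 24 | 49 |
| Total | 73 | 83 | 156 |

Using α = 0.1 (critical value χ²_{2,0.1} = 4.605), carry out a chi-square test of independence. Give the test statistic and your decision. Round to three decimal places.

Grand total N = 156.
Expected counts (row total × column total / N):
  Mild, Exposed: 66×73/156 = 30.8846
  Mild, Unexposed: 66×83/156 = 35.1154
  Moderate, Exposed: 41×73/156 = 19.1859
  Moderate, Unexposed: 41×83/156 = 21.8141
  Severe, Exposed: 49×73/156 = 22.9295
  Severe, Unexposed: 49×83/156 = 26.0705
Contributions (O − E)²/E:
  (23 − 30.8846)²/30.8846 = 2.0129
  (43 − 35.1154)²/35.1154 = 1.7704
  (25 − 19.1859)²/19.1859 = 1.7619
  (16 − 21.8141)²/21.8141 = 1.5496
  (25 − 22.9295)²/22.9295 = 0.1870
  (24 − 26.0705)²/26.0705 = 0.1644
χ² = 2.0129 + 1.7704 + 1.7619 + 1.5496 + 0.1870 + 0.1644 = 7.446
df = (3−1)(2−1) = 2. Since 7.446 > 4.605, reject the null hypothesis of independence at α = 0.1.

7.446; reject H₀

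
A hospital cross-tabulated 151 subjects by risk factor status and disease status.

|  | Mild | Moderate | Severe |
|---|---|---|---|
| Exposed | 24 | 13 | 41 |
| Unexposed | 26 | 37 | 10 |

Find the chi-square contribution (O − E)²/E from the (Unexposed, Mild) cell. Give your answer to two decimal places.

0.14

Row total (Unexposed) = 73; column total (Mild) = 50; N = 151.
Expected count E = 73 × 50 / 151 = 24.172.
Contribution = (O − E)²/E = (26 − 24.172)² / 24.172 = 0.14.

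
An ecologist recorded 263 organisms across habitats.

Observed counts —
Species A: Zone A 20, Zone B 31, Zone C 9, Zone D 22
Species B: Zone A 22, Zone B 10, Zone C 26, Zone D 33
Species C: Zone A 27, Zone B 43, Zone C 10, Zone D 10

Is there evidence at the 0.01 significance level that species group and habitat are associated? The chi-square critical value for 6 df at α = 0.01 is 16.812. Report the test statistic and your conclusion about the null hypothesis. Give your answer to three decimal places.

Row totals: 82, 91, 90. Column totals: 69, 84, 45, 65. Grand total N = 263.
Expected counts (row total × column total / N):
  Species A, Zone A: 82×69/263 = 21.5133
  Species A, Zone B: 82×84/263 = 26.1901
  Species A, Zone C: 82×45/263 = 14.0304
  Species A, Zone D: 82×65/263 = 20.2662
  Species B, Zone A: 91×69/263 = 23.8745
  Species B, Zone B: 91×84/263 = 29.0646
  Species B, Zone C: 91×45/263 = 15.5703
  Species B, Zone D: 91×65/263 = 22.4905
  Species C, Zone A: 90×69/263 = 23.6122
  Species C, Zone B: 90×84/263 = 28.7452
  Species C, Zone C: 90×45/263 = 15.3992
  Species C, Zone D: 90×65/263 = 22.2433
Contributions (O − E)²/E:
  (20 − 21.5133)²/21.5133 = 0.1064
  (31 − 26.1901)²/26.1901 = 0.8834
  (9 − 14.0304)²/14.0304 = 1.8036
  (22 − 20.2662)²/20.2662 = 0.1483
  (22 − 23.8745)²/23.8745 = 0.1472
  (10 − 29.0646)²/29.0646 = 12.5052
  (26 − 15.5703)²/15.5703 = 6.9863
  (33 − 22.4905)²/22.4905 = 4.9109
  (27 − 23.6122)²/23.6122 = 0.4861
  (43 − 28.7452)²/28.7452 = 7.0690
  (10 − 15.3992)²/15.3992 = 1.8930
  (10 − 22.2433)²/22.2433 = 6.7390
χ² = 0.1064 + 0.8834 + 1.8036 + 0.1483 + 0.1472 + 12.5052 + 6.9863 + 4.9109 + 0.4861 + 7.0690 + 1.8930 + 6.7390 = 43.678
df = (3−1)(4−1) = 6. Since 43.678 > 16.812, reject the null hypothesis of independence at α = 0.01.

43.678; reject H₀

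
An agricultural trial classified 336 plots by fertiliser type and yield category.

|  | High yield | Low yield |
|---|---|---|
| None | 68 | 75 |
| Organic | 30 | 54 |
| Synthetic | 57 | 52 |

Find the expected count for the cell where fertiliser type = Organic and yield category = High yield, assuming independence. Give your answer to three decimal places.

Row total (Organic) = 84; column total (High yield) = 155; grand total N = 336.
Expected count = (row total × column total) / N = 84 × 155 / 336 = 38.750.

38.750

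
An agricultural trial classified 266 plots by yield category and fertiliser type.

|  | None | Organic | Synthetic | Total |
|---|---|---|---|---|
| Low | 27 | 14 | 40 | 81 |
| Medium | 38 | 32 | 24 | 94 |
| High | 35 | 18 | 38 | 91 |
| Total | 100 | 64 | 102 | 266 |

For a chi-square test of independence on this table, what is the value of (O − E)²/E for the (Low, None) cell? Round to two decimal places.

Row total (Low) = 81; column total (None) = 100; N = 266.
Expected count E = 81 × 100 / 266 = 30.451.
Contribution = (O − E)²/E = (27 − 30.451)² / 30.451 = 0.39.

0.39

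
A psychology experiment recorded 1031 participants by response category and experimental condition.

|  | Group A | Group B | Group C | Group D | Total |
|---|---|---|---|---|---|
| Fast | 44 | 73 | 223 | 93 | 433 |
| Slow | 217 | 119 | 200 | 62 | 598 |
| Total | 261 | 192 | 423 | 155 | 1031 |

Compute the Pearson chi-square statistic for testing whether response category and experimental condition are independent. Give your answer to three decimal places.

Grand total N = 1031.
Expected counts (row total × column total / N):
  Fast, Group A: 433×261/1031 = 109.61494
  Fast, Group B: 433×192/1031 = 80.63628
  Fast, Group C: 433×423/1031 = 177.65179
  Fast, Group D: 433×155/1031 = 65.09699
  Slow, Group A: 598×261/1031 = 151.38506
  Slow, Group B: 598×192/1031 = 111.36372
  Slow, Group C: 598×423/1031 = 245.34821
  Slow, Group D: 598×155/1031 = 89.90301
Contributions (O − E)²/E:
  (44 − 109.61494)²/109.61494 = 39.2768
  (73 − 80.63628)²/80.63628 = 0.7232
  (223 − 177.65179)²/177.65179 = 11.5758
  (93 − 65.09699)²/65.09699 = 11.9603
  (217 − 151.38506)²/151.38506 = 28.4395
  (119 − 111.36372)²/111.36372 = 0.5236
  (200 − 245.34821)²/245.34821 = 8.3818
  (62 − 89.90301)²/89.90301 = 8.6602
χ² = 39.2768 + 0.7232 + 11.5758 + 11.9603 + 28.4395 + 0.5236 + 8.3818 + 8.6602 = 109.541

109.541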